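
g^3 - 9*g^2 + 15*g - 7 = (g - 7)*(g - 1)^2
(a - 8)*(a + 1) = a^2 - 7*a - 8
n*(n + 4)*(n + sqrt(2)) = n^3 + sqrt(2)*n^2 + 4*n^2 + 4*sqrt(2)*n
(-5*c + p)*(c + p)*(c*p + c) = -5*c^3*p - 5*c^3 - 4*c^2*p^2 - 4*c^2*p + c*p^3 + c*p^2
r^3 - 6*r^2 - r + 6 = (r - 6)*(r - 1)*(r + 1)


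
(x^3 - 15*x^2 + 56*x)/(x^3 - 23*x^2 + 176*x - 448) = x/(x - 8)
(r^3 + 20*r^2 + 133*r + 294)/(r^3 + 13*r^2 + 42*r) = (r + 7)/r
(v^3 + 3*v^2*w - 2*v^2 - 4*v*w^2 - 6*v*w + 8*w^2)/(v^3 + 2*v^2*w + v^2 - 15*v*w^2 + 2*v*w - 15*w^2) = (v^3 + 3*v^2*w - 2*v^2 - 4*v*w^2 - 6*v*w + 8*w^2)/(v^3 + 2*v^2*w + v^2 - 15*v*w^2 + 2*v*w - 15*w^2)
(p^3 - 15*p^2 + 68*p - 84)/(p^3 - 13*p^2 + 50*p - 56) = (p - 6)/(p - 4)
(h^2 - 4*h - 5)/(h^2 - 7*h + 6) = (h^2 - 4*h - 5)/(h^2 - 7*h + 6)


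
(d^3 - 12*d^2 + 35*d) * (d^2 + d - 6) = d^5 - 11*d^4 + 17*d^3 + 107*d^2 - 210*d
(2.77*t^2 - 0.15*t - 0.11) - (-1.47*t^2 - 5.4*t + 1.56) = 4.24*t^2 + 5.25*t - 1.67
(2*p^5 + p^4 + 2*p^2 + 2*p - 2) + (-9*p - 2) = 2*p^5 + p^4 + 2*p^2 - 7*p - 4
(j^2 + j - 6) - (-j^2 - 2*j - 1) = 2*j^2 + 3*j - 5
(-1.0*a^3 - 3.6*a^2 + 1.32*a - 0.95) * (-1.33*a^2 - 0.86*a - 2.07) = 1.33*a^5 + 5.648*a^4 + 3.4104*a^3 + 7.5803*a^2 - 1.9154*a + 1.9665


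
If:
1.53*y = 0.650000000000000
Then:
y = 0.42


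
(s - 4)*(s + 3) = s^2 - s - 12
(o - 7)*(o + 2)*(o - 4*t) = o^3 - 4*o^2*t - 5*o^2 + 20*o*t - 14*o + 56*t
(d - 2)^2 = d^2 - 4*d + 4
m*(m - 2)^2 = m^3 - 4*m^2 + 4*m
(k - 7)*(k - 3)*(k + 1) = k^3 - 9*k^2 + 11*k + 21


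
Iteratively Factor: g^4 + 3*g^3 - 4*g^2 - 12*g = (g)*(g^3 + 3*g^2 - 4*g - 12) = g*(g + 3)*(g^2 - 4) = g*(g + 2)*(g + 3)*(g - 2)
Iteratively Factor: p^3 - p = (p + 1)*(p^2 - p) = (p - 1)*(p + 1)*(p)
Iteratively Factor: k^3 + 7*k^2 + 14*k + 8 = (k + 4)*(k^2 + 3*k + 2) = (k + 1)*(k + 4)*(k + 2)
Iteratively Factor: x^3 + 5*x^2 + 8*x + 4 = (x + 2)*(x^2 + 3*x + 2) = (x + 2)^2*(x + 1)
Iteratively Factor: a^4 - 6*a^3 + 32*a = (a - 4)*(a^3 - 2*a^2 - 8*a) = a*(a - 4)*(a^2 - 2*a - 8) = a*(a - 4)*(a + 2)*(a - 4)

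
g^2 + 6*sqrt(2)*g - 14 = (g - sqrt(2))*(g + 7*sqrt(2))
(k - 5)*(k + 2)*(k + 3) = k^3 - 19*k - 30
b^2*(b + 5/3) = b^3 + 5*b^2/3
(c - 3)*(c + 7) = c^2 + 4*c - 21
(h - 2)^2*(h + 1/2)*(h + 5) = h^4 + 3*h^3/2 - 31*h^2/2 + 12*h + 10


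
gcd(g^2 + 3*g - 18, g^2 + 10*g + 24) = g + 6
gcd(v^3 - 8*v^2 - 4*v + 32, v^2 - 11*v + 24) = v - 8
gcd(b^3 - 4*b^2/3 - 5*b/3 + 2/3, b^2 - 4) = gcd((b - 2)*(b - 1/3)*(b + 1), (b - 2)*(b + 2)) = b - 2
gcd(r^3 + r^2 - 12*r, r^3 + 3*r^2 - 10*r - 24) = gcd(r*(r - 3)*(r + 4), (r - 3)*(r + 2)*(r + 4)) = r^2 + r - 12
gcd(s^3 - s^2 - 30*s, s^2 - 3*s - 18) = s - 6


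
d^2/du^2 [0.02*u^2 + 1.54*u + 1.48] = 0.0400000000000000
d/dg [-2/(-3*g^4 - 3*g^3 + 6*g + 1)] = 6*(-4*g^3 - 3*g^2 + 2)/(3*g^4 + 3*g^3 - 6*g - 1)^2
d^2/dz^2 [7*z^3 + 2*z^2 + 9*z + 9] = 42*z + 4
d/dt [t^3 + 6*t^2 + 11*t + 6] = 3*t^2 + 12*t + 11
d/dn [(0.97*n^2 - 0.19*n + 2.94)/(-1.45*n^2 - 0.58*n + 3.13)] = (-0.8381*n^2 + 14.5982*n + 1.1105)/(2.1025*n^4 + 1.682*n^3 - 8.7406*n^2 - 3.6308*n + 9.7969)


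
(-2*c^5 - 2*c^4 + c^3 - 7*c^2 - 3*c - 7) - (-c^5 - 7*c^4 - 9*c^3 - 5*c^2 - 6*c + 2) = -c^5 + 5*c^4 + 10*c^3 - 2*c^2 + 3*c - 9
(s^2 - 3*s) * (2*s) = 2*s^3 - 6*s^2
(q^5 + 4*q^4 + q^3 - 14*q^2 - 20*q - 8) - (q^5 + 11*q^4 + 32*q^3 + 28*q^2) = -7*q^4 - 31*q^3 - 42*q^2 - 20*q - 8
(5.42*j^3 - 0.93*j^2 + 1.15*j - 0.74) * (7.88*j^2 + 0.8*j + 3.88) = 42.7096*j^5 - 2.9924*j^4 + 29.3476*j^3 - 8.5196*j^2 + 3.87*j - 2.8712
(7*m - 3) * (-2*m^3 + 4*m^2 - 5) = -14*m^4 + 34*m^3 - 12*m^2 - 35*m + 15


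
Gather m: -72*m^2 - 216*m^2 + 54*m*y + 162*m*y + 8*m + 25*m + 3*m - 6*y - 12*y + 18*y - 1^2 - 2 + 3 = -288*m^2 + m*(216*y + 36)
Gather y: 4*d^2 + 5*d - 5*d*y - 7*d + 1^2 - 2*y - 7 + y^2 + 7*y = 4*d^2 - 2*d + y^2 + y*(5 - 5*d) - 6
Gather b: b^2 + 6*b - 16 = b^2 + 6*b - 16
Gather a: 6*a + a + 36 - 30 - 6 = 7*a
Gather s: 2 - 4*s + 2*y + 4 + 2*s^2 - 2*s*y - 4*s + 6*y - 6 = 2*s^2 + s*(-2*y - 8) + 8*y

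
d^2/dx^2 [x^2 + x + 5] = 2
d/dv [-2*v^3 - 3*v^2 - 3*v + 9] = -6*v^2 - 6*v - 3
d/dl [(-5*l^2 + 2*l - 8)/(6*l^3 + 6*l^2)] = (5*l^3 - 4*l^2 + 22*l + 16)/(6*l^3*(l^2 + 2*l + 1))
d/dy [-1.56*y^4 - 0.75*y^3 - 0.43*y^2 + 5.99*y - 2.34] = -6.24*y^3 - 2.25*y^2 - 0.86*y + 5.99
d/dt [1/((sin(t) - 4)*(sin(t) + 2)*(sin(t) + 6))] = (-3*sin(t)^2 - 8*sin(t) + 20)*cos(t)/((sin(t) - 4)^2*(sin(t) + 2)^2*(sin(t) + 6)^2)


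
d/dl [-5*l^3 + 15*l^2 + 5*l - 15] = -15*l^2 + 30*l + 5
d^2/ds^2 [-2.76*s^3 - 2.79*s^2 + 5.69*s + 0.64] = -16.56*s - 5.58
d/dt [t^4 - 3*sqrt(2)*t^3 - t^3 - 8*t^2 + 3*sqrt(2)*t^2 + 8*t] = 4*t^3 - 9*sqrt(2)*t^2 - 3*t^2 - 16*t + 6*sqrt(2)*t + 8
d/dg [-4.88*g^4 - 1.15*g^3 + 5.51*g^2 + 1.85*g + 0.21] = -19.52*g^3 - 3.45*g^2 + 11.02*g + 1.85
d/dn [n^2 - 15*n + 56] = 2*n - 15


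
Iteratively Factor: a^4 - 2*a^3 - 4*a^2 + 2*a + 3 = (a - 1)*(a^3 - a^2 - 5*a - 3) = (a - 1)*(a + 1)*(a^2 - 2*a - 3) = (a - 1)*(a + 1)^2*(a - 3)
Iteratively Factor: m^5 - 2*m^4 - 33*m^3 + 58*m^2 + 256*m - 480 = (m - 2)*(m^4 - 33*m^2 - 8*m + 240) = (m - 2)*(m + 4)*(m^3 - 4*m^2 - 17*m + 60) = (m - 5)*(m - 2)*(m + 4)*(m^2 + m - 12) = (m - 5)*(m - 3)*(m - 2)*(m + 4)*(m + 4)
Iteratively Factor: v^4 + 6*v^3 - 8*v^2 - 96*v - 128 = (v - 4)*(v^3 + 10*v^2 + 32*v + 32) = (v - 4)*(v + 4)*(v^2 + 6*v + 8) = (v - 4)*(v + 2)*(v + 4)*(v + 4)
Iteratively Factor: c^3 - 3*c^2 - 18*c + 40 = (c - 2)*(c^2 - c - 20) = (c - 2)*(c + 4)*(c - 5)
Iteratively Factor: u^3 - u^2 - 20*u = (u + 4)*(u^2 - 5*u) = u*(u + 4)*(u - 5)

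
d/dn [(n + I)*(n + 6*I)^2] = (n + 6*I)*(3*n + 8*I)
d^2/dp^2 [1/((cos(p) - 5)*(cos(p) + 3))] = (-4*sin(p)^4 + 66*sin(p)^2 + 45*cos(p)/2 + 3*cos(3*p)/2 - 24)/((cos(p) - 5)^3*(cos(p) + 3)^3)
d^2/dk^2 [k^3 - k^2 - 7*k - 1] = 6*k - 2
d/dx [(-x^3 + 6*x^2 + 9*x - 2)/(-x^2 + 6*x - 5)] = (x^4 - 12*x^3 + 60*x^2 - 64*x - 33)/(x^4 - 12*x^3 + 46*x^2 - 60*x + 25)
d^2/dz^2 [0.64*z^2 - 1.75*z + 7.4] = 1.28000000000000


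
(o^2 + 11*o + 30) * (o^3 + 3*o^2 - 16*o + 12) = o^5 + 14*o^4 + 47*o^3 - 74*o^2 - 348*o + 360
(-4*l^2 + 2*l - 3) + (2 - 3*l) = -4*l^2 - l - 1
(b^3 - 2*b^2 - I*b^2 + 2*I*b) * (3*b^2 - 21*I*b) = 3*b^5 - 6*b^4 - 24*I*b^4 - 21*b^3 + 48*I*b^3 + 42*b^2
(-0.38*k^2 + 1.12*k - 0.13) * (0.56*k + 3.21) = -0.2128*k^3 - 0.5926*k^2 + 3.5224*k - 0.4173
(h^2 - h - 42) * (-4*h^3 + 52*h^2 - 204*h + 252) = -4*h^5 + 56*h^4 - 88*h^3 - 1728*h^2 + 8316*h - 10584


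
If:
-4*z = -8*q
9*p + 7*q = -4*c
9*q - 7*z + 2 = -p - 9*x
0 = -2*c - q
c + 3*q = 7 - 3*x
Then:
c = -207/235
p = -46/47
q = 414/235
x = 122/141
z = 828/235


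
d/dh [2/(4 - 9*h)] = 18/(9*h - 4)^2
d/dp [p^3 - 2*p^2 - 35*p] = 3*p^2 - 4*p - 35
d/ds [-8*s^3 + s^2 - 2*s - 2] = -24*s^2 + 2*s - 2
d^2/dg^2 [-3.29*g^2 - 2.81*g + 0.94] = -6.58000000000000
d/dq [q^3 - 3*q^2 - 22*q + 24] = 3*q^2 - 6*q - 22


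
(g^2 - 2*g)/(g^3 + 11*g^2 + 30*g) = (g - 2)/(g^2 + 11*g + 30)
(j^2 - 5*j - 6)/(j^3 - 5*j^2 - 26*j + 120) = (j + 1)/(j^2 + j - 20)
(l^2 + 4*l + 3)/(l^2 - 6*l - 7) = (l + 3)/(l - 7)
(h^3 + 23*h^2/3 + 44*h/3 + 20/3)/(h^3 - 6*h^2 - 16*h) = (3*h^2 + 17*h + 10)/(3*h*(h - 8))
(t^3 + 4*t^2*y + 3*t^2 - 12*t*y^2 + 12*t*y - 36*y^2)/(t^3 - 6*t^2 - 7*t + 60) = (t^2 + 4*t*y - 12*y^2)/(t^2 - 9*t + 20)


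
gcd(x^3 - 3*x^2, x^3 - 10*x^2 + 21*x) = x^2 - 3*x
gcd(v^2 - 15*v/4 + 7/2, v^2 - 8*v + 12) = v - 2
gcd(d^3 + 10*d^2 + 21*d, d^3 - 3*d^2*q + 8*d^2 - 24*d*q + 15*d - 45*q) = d + 3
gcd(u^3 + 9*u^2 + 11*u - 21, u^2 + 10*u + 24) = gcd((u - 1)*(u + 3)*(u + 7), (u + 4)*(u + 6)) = 1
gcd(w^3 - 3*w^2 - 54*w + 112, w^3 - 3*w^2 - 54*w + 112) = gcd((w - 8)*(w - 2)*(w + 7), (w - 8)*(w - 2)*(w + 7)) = w^3 - 3*w^2 - 54*w + 112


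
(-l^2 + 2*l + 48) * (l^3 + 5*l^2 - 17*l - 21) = -l^5 - 3*l^4 + 75*l^3 + 227*l^2 - 858*l - 1008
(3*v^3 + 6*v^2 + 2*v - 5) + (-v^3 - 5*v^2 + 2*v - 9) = 2*v^3 + v^2 + 4*v - 14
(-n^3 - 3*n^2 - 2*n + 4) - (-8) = -n^3 - 3*n^2 - 2*n + 12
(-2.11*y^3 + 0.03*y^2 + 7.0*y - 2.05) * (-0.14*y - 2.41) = 0.2954*y^4 + 5.0809*y^3 - 1.0523*y^2 - 16.583*y + 4.9405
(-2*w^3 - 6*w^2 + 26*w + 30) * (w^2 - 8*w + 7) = -2*w^5 + 10*w^4 + 60*w^3 - 220*w^2 - 58*w + 210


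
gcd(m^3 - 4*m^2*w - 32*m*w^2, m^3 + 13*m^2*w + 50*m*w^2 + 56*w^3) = m + 4*w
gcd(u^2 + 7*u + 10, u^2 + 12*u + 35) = u + 5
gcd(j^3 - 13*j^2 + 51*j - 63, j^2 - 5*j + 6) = j - 3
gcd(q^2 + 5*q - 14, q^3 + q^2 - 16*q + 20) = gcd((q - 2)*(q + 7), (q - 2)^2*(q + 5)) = q - 2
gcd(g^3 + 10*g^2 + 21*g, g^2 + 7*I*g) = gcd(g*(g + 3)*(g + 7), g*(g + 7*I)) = g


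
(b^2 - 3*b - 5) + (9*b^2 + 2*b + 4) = 10*b^2 - b - 1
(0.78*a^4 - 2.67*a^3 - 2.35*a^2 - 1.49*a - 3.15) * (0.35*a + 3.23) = 0.273*a^5 + 1.5849*a^4 - 9.4466*a^3 - 8.112*a^2 - 5.9152*a - 10.1745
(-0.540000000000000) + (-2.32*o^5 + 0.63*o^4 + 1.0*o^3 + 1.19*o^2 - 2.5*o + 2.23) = -2.32*o^5 + 0.63*o^4 + 1.0*o^3 + 1.19*o^2 - 2.5*o + 1.69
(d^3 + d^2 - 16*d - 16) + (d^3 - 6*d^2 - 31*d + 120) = 2*d^3 - 5*d^2 - 47*d + 104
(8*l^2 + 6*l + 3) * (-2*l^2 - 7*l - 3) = -16*l^4 - 68*l^3 - 72*l^2 - 39*l - 9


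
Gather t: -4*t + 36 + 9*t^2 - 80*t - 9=9*t^2 - 84*t + 27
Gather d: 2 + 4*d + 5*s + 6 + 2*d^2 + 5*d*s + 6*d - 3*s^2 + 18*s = 2*d^2 + d*(5*s + 10) - 3*s^2 + 23*s + 8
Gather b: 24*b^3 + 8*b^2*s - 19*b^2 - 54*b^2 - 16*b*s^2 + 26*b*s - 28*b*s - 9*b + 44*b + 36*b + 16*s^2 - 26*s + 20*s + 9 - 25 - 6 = 24*b^3 + b^2*(8*s - 73) + b*(-16*s^2 - 2*s + 71) + 16*s^2 - 6*s - 22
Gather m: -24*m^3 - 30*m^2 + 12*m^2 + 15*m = -24*m^3 - 18*m^2 + 15*m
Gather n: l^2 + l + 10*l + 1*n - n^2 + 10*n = l^2 + 11*l - n^2 + 11*n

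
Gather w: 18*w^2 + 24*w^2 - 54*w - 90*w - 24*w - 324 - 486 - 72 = 42*w^2 - 168*w - 882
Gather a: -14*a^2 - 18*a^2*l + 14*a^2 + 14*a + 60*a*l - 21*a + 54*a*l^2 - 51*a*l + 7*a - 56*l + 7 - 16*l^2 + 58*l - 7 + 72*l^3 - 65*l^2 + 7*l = -18*a^2*l + a*(54*l^2 + 9*l) + 72*l^3 - 81*l^2 + 9*l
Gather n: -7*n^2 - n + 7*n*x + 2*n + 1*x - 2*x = -7*n^2 + n*(7*x + 1) - x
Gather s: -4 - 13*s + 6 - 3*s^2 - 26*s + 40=-3*s^2 - 39*s + 42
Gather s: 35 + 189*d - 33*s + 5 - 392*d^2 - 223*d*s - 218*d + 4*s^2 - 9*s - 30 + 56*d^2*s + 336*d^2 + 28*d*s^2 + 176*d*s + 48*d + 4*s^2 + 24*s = -56*d^2 + 19*d + s^2*(28*d + 8) + s*(56*d^2 - 47*d - 18) + 10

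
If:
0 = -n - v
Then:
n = -v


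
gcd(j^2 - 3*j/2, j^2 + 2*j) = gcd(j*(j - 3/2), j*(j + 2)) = j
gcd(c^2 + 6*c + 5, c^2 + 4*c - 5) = c + 5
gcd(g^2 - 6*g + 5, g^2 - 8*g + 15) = g - 5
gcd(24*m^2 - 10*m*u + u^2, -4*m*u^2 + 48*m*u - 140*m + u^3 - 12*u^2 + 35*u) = -4*m + u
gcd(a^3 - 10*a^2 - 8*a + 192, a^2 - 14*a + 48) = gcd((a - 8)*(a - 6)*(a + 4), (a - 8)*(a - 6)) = a^2 - 14*a + 48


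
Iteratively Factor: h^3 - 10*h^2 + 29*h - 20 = (h - 4)*(h^2 - 6*h + 5) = (h - 5)*(h - 4)*(h - 1)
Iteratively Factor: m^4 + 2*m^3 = (m)*(m^3 + 2*m^2) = m*(m + 2)*(m^2) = m^2*(m + 2)*(m)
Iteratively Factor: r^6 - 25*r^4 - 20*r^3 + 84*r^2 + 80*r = (r - 5)*(r^5 + 5*r^4 - 20*r^2 - 16*r) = (r - 5)*(r - 2)*(r^4 + 7*r^3 + 14*r^2 + 8*r) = (r - 5)*(r - 2)*(r + 4)*(r^3 + 3*r^2 + 2*r) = r*(r - 5)*(r - 2)*(r + 4)*(r^2 + 3*r + 2) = r*(r - 5)*(r - 2)*(r + 2)*(r + 4)*(r + 1)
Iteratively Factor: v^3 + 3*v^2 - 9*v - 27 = (v - 3)*(v^2 + 6*v + 9) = (v - 3)*(v + 3)*(v + 3)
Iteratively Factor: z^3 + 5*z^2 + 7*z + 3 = (z + 3)*(z^2 + 2*z + 1) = (z + 1)*(z + 3)*(z + 1)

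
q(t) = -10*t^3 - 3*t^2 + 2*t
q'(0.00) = 2.00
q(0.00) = 0.00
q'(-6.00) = -1042.00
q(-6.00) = 2040.00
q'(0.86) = -25.35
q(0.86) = -6.86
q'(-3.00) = -250.00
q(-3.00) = 237.00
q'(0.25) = -1.38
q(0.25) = 0.16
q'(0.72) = -17.87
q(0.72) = -3.85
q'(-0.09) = 2.30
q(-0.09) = -0.20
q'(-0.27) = 1.43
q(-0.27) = -0.56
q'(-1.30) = -40.90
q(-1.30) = 14.30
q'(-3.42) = -328.37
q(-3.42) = 358.09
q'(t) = -30*t^2 - 6*t + 2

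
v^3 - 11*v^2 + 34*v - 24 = (v - 6)*(v - 4)*(v - 1)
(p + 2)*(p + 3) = p^2 + 5*p + 6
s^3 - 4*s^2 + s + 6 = (s - 3)*(s - 2)*(s + 1)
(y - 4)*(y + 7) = y^2 + 3*y - 28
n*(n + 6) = n^2 + 6*n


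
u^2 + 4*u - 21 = (u - 3)*(u + 7)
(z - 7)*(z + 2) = z^2 - 5*z - 14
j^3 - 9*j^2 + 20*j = j*(j - 5)*(j - 4)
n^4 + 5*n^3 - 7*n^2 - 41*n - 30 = (n - 3)*(n + 1)*(n + 2)*(n + 5)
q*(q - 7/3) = q^2 - 7*q/3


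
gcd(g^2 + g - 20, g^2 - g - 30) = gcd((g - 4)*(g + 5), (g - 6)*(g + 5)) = g + 5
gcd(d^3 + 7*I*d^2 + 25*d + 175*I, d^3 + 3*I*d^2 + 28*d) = d + 7*I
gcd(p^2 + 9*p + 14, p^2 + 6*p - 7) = p + 7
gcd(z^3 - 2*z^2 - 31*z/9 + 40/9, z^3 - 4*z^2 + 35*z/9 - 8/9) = z^2 - 11*z/3 + 8/3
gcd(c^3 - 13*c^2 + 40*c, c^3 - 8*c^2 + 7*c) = c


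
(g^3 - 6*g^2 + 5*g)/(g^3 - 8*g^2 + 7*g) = (g - 5)/(g - 7)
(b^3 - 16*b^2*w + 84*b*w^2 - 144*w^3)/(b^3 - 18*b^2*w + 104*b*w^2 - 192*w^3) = (-b + 6*w)/(-b + 8*w)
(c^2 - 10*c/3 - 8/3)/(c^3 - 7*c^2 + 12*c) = (c + 2/3)/(c*(c - 3))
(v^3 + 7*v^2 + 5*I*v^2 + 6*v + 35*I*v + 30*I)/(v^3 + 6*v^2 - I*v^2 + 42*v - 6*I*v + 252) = (v^2 + v*(1 + 5*I) + 5*I)/(v^2 - I*v + 42)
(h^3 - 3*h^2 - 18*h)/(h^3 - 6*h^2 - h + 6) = h*(h + 3)/(h^2 - 1)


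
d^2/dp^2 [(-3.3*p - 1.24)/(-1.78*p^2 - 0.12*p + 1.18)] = ((3.3*p + 1.24)*(3.56*p + 0.12)*(7.12*p + 0.24) - (35.244*p + 5.2064)*(1.78*p^2 + 0.12*p - 1.18))/(1.78*p^2 + 0.12*p - 1.18)^3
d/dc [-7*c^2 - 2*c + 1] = -14*c - 2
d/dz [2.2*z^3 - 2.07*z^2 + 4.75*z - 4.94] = 6.6*z^2 - 4.14*z + 4.75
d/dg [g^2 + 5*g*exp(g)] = 5*g*exp(g) + 2*g + 5*exp(g)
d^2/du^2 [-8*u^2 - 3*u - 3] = -16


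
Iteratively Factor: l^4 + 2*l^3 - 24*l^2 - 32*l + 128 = (l - 4)*(l^3 + 6*l^2 - 32) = (l - 4)*(l + 4)*(l^2 + 2*l - 8) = (l - 4)*(l - 2)*(l + 4)*(l + 4)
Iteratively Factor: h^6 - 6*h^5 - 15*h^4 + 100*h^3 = (h)*(h^5 - 6*h^4 - 15*h^3 + 100*h^2) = h^2*(h^4 - 6*h^3 - 15*h^2 + 100*h) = h^2*(h + 4)*(h^3 - 10*h^2 + 25*h) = h^2*(h - 5)*(h + 4)*(h^2 - 5*h) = h^3*(h - 5)*(h + 4)*(h - 5)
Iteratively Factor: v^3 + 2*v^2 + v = (v + 1)*(v^2 + v) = v*(v + 1)*(v + 1)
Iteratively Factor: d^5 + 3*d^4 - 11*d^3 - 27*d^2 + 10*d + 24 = (d - 1)*(d^4 + 4*d^3 - 7*d^2 - 34*d - 24) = (d - 1)*(d + 1)*(d^3 + 3*d^2 - 10*d - 24) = (d - 3)*(d - 1)*(d + 1)*(d^2 + 6*d + 8) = (d - 3)*(d - 1)*(d + 1)*(d + 4)*(d + 2)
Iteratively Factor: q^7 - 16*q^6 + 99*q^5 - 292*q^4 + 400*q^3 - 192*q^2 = (q - 1)*(q^6 - 15*q^5 + 84*q^4 - 208*q^3 + 192*q^2) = (q - 4)*(q - 1)*(q^5 - 11*q^4 + 40*q^3 - 48*q^2) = q*(q - 4)*(q - 1)*(q^4 - 11*q^3 + 40*q^2 - 48*q) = q*(q - 4)*(q - 3)*(q - 1)*(q^3 - 8*q^2 + 16*q) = q*(q - 4)^2*(q - 3)*(q - 1)*(q^2 - 4*q) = q*(q - 4)^3*(q - 3)*(q - 1)*(q)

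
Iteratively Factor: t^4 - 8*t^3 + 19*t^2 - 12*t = (t - 3)*(t^3 - 5*t^2 + 4*t) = t*(t - 3)*(t^2 - 5*t + 4) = t*(t - 3)*(t - 1)*(t - 4)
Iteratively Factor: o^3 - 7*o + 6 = (o - 2)*(o^2 + 2*o - 3) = (o - 2)*(o + 3)*(o - 1)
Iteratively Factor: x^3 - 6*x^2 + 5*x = (x)*(x^2 - 6*x + 5) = x*(x - 1)*(x - 5)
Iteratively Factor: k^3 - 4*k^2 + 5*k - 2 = (k - 1)*(k^2 - 3*k + 2) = (k - 2)*(k - 1)*(k - 1)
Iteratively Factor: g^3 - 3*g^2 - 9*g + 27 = (g - 3)*(g^2 - 9) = (g - 3)*(g + 3)*(g - 3)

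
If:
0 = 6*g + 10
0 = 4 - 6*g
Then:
No Solution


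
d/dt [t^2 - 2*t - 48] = 2*t - 2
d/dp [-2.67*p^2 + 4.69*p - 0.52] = 4.69 - 5.34*p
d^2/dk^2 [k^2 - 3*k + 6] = 2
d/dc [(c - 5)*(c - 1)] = 2*c - 6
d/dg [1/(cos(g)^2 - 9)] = 2*sin(g)*cos(g)/(cos(g)^2 - 9)^2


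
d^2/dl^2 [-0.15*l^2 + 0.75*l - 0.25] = -0.300000000000000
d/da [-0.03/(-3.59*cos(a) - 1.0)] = 0.1077*sin(a)/(3.59*cos(a) + 1.0)^2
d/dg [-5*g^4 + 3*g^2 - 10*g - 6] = -20*g^3 + 6*g - 10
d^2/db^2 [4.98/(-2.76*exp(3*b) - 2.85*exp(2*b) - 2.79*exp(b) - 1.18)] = (-4.98*(8.28*exp(2*b) + 5.7*exp(b) + 2.79)*(16.56*exp(2*b) + 11.4*exp(b) + 5.58)*exp(b) + (123.7032*exp(2*b) + 56.772*exp(b) + 13.8942)*(2.76*exp(3*b) + 2.85*exp(2*b) + 2.79*exp(b) + 1.18))*exp(b)/(2.76*exp(3*b) + 2.85*exp(2*b) + 2.79*exp(b) + 1.18)^3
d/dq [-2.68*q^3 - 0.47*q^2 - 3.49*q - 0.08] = -8.04*q^2 - 0.94*q - 3.49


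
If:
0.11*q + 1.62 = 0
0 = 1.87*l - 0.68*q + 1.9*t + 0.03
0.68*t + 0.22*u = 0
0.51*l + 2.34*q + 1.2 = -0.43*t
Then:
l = 409.44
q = -14.73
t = -408.26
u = 1261.90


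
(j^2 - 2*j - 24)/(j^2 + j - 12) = (j - 6)/(j - 3)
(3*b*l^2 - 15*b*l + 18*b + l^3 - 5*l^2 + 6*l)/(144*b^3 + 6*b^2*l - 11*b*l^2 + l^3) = (l^2 - 5*l + 6)/(48*b^2 - 14*b*l + l^2)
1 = 1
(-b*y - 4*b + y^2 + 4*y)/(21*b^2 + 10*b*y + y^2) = (-b*y - 4*b + y^2 + 4*y)/(21*b^2 + 10*b*y + y^2)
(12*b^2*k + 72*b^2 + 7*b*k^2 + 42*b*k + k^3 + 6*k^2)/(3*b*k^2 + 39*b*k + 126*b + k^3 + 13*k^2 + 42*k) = (4*b + k)/(k + 7)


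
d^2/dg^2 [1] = 0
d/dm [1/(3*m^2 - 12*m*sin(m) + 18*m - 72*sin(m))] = 2*(2*m*cos(m) - m + 2*sin(m) + 12*cos(m) - 3)/(3*(m + 6)^2*(m - 4*sin(m))^2)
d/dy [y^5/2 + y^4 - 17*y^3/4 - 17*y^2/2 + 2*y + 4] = 5*y^4/2 + 4*y^3 - 51*y^2/4 - 17*y + 2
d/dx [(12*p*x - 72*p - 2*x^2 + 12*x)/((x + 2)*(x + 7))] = 2*(-6*p*x^2 + 72*p*x + 408*p - 15*x^2 - 28*x + 84)/(x^4 + 18*x^3 + 109*x^2 + 252*x + 196)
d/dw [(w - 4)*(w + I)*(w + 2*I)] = 3*w^2 + w*(-8 + 6*I) - 2 - 12*I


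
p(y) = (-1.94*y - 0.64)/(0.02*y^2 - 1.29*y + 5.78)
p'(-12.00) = -0.01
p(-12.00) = 0.94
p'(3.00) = -2.66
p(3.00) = -3.09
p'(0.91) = -0.56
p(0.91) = -0.52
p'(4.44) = -55.94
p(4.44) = -20.72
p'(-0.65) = -0.27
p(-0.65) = 0.09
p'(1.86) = -1.00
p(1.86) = -1.23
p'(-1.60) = -0.19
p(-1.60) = 0.31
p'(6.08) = -5.96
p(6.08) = 9.39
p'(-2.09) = -0.16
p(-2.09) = 0.40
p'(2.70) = -1.96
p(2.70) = -2.41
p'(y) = (1.29 - 0.04*y)*(-1.94*y - 0.64)/(0.02*y^2 - 1.29*y + 5.78)^2 - 1.94/(0.02*y^2 - 1.29*y + 5.78)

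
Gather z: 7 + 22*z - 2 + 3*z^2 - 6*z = 3*z^2 + 16*z + 5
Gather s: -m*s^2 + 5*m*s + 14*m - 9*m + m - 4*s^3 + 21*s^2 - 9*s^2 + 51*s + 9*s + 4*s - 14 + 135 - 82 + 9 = 6*m - 4*s^3 + s^2*(12 - m) + s*(5*m + 64) + 48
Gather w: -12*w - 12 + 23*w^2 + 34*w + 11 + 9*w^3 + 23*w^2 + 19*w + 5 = 9*w^3 + 46*w^2 + 41*w + 4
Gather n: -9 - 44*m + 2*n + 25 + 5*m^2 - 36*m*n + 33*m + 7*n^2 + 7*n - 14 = 5*m^2 - 11*m + 7*n^2 + n*(9 - 36*m) + 2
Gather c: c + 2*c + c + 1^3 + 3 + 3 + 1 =4*c + 8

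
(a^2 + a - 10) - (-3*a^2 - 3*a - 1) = 4*a^2 + 4*a - 9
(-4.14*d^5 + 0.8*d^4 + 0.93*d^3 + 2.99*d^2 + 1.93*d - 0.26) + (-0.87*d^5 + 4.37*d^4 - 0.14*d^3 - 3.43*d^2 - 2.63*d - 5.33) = -5.01*d^5 + 5.17*d^4 + 0.79*d^3 - 0.44*d^2 - 0.7*d - 5.59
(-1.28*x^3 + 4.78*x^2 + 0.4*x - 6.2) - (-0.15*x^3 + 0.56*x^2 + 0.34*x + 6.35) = -1.13*x^3 + 4.22*x^2 + 0.06*x - 12.55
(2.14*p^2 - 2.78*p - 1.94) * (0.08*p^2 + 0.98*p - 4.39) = 0.1712*p^4 + 1.8748*p^3 - 12.2742*p^2 + 10.303*p + 8.5166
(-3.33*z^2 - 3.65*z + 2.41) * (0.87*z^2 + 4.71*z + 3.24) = -2.8971*z^4 - 18.8598*z^3 - 25.884*z^2 - 0.4749*z + 7.8084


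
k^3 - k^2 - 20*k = k*(k - 5)*(k + 4)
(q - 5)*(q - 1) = q^2 - 6*q + 5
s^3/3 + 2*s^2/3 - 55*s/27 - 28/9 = (s/3 + 1)*(s - 7/3)*(s + 4/3)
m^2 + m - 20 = (m - 4)*(m + 5)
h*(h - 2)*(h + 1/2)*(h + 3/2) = h^4 - 13*h^2/4 - 3*h/2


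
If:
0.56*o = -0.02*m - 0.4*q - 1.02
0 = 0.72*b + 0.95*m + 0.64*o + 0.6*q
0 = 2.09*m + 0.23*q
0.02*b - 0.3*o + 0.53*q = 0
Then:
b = 1.66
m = 0.09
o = -1.27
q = -0.78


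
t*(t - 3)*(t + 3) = t^3 - 9*t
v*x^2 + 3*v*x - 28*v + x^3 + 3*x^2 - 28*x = (v + x)*(x - 4)*(x + 7)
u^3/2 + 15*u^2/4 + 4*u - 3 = (u/2 + 1)*(u - 1/2)*(u + 6)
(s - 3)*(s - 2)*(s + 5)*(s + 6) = s^4 + 6*s^3 - 19*s^2 - 84*s + 180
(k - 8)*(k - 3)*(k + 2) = k^3 - 9*k^2 + 2*k + 48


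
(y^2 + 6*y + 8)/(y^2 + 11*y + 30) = (y^2 + 6*y + 8)/(y^2 + 11*y + 30)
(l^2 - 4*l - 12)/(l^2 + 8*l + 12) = (l - 6)/(l + 6)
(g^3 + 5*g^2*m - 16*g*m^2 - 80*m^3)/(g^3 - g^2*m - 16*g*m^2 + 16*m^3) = (g + 5*m)/(g - m)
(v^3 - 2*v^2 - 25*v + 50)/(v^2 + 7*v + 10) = (v^2 - 7*v + 10)/(v + 2)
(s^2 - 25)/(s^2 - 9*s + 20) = (s + 5)/(s - 4)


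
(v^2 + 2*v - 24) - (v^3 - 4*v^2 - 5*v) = -v^3 + 5*v^2 + 7*v - 24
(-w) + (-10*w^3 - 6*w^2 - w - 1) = -10*w^3 - 6*w^2 - 2*w - 1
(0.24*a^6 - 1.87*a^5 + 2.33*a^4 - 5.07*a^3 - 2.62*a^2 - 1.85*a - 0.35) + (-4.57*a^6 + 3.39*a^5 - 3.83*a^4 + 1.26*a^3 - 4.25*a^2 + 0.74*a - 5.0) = -4.33*a^6 + 1.52*a^5 - 1.5*a^4 - 3.81*a^3 - 6.87*a^2 - 1.11*a - 5.35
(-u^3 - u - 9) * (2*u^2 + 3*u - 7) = -2*u^5 - 3*u^4 + 5*u^3 - 21*u^2 - 20*u + 63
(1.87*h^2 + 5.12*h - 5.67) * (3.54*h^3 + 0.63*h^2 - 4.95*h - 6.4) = 6.6198*h^5 + 19.3029*h^4 - 26.1027*h^3 - 40.8841*h^2 - 4.7015*h + 36.288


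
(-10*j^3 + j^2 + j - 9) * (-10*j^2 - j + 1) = 100*j^5 - 21*j^3 + 90*j^2 + 10*j - 9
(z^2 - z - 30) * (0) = 0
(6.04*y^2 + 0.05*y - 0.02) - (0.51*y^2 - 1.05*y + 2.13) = 5.53*y^2 + 1.1*y - 2.15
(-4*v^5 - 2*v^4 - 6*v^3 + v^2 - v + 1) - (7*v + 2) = -4*v^5 - 2*v^4 - 6*v^3 + v^2 - 8*v - 1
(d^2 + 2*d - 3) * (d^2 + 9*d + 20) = d^4 + 11*d^3 + 35*d^2 + 13*d - 60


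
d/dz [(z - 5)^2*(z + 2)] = (z - 5)*(3*z - 1)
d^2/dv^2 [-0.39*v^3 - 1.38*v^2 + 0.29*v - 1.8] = -2.34*v - 2.76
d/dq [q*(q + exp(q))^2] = (q + exp(q))*(2*q*(exp(q) + 1) + q + exp(q))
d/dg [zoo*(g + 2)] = zoo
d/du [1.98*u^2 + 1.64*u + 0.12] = 3.96*u + 1.64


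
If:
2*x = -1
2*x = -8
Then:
No Solution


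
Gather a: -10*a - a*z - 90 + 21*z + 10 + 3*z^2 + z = a*(-z - 10) + 3*z^2 + 22*z - 80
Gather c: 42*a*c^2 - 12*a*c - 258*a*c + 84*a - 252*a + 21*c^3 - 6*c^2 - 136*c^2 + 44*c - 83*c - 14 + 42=-168*a + 21*c^3 + c^2*(42*a - 142) + c*(-270*a - 39) + 28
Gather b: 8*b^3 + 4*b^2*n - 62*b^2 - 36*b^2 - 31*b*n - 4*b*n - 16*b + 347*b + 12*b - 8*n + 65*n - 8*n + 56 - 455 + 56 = 8*b^3 + b^2*(4*n - 98) + b*(343 - 35*n) + 49*n - 343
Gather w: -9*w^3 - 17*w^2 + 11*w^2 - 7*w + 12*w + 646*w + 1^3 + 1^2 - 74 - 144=-9*w^3 - 6*w^2 + 651*w - 216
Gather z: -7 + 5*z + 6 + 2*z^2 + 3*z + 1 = 2*z^2 + 8*z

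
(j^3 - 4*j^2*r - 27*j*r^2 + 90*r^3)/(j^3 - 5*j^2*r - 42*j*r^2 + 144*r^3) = (-j^2 + j*r + 30*r^2)/(-j^2 + 2*j*r + 48*r^2)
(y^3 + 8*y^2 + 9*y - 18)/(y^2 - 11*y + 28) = (y^3 + 8*y^2 + 9*y - 18)/(y^2 - 11*y + 28)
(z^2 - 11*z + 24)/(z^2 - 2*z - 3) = (z - 8)/(z + 1)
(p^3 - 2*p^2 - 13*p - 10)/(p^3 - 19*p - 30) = (p + 1)/(p + 3)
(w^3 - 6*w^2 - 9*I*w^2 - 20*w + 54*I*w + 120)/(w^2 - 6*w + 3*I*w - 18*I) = (w^2 - 9*I*w - 20)/(w + 3*I)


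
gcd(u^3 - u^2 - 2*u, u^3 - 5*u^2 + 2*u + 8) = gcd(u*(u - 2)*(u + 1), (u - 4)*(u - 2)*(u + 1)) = u^2 - u - 2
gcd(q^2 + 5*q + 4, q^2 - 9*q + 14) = 1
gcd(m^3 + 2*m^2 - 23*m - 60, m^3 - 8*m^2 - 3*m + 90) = m^2 - 2*m - 15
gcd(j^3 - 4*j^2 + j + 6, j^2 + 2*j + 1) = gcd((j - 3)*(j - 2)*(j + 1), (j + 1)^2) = j + 1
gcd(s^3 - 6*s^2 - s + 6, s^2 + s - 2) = s - 1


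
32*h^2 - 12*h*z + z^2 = (-8*h + z)*(-4*h + z)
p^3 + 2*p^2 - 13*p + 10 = (p - 2)*(p - 1)*(p + 5)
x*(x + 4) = x^2 + 4*x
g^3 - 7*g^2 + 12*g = g*(g - 4)*(g - 3)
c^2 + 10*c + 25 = (c + 5)^2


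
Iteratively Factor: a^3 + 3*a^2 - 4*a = (a - 1)*(a^2 + 4*a) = a*(a - 1)*(a + 4)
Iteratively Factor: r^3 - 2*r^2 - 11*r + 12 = (r - 1)*(r^2 - r - 12) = (r - 1)*(r + 3)*(r - 4)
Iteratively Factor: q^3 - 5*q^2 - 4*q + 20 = (q - 5)*(q^2 - 4) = (q - 5)*(q - 2)*(q + 2)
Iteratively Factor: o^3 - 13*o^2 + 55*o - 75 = (o - 5)*(o^2 - 8*o + 15) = (o - 5)^2*(o - 3)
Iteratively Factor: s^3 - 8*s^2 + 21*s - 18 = (s - 3)*(s^2 - 5*s + 6) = (s - 3)*(s - 2)*(s - 3)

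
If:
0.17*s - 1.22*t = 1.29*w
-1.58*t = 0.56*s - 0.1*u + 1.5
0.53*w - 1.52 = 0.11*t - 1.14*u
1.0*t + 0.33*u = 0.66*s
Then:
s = -0.55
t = -0.69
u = 1.00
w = 0.58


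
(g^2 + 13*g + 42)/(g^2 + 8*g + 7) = (g + 6)/(g + 1)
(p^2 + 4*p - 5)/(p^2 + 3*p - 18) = (p^2 + 4*p - 5)/(p^2 + 3*p - 18)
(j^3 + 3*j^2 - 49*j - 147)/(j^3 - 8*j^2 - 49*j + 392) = (j + 3)/(j - 8)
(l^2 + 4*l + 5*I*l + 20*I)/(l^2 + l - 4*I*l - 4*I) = (l^2 + l*(4 + 5*I) + 20*I)/(l^2 + l*(1 - 4*I) - 4*I)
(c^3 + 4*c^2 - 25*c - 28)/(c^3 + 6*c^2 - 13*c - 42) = (c^2 - 3*c - 4)/(c^2 - c - 6)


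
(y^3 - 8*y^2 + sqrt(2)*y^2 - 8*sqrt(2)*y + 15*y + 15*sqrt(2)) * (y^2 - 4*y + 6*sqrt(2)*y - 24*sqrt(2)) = y^5 - 12*y^4 + 7*sqrt(2)*y^4 - 84*sqrt(2)*y^3 + 59*y^3 - 204*y^2 + 329*sqrt(2)*y^2 - 420*sqrt(2)*y + 564*y - 720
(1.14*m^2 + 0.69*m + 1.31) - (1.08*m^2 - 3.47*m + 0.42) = 0.0599999999999998*m^2 + 4.16*m + 0.89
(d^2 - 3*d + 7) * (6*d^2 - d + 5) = 6*d^4 - 19*d^3 + 50*d^2 - 22*d + 35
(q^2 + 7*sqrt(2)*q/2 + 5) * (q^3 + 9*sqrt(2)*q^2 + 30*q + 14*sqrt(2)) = q^5 + 25*sqrt(2)*q^4/2 + 98*q^3 + 164*sqrt(2)*q^2 + 248*q + 70*sqrt(2)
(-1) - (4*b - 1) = -4*b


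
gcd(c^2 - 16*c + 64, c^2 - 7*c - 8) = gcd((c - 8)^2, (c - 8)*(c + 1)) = c - 8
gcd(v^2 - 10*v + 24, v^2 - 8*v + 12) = v - 6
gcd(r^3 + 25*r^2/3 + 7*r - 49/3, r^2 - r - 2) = 1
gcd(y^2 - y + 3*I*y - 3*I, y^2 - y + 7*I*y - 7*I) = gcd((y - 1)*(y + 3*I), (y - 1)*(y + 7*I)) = y - 1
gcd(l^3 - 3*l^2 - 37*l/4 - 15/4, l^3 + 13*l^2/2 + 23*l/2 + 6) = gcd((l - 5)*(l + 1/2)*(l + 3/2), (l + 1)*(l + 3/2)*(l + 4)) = l + 3/2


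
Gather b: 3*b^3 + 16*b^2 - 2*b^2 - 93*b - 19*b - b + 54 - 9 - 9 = 3*b^3 + 14*b^2 - 113*b + 36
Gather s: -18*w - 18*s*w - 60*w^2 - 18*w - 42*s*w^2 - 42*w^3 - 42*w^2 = s*(-42*w^2 - 18*w) - 42*w^3 - 102*w^2 - 36*w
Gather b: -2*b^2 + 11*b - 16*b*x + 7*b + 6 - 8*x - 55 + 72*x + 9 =-2*b^2 + b*(18 - 16*x) + 64*x - 40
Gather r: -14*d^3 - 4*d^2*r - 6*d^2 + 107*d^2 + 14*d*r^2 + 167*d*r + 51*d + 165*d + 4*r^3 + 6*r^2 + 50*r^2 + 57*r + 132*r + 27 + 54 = -14*d^3 + 101*d^2 + 216*d + 4*r^3 + r^2*(14*d + 56) + r*(-4*d^2 + 167*d + 189) + 81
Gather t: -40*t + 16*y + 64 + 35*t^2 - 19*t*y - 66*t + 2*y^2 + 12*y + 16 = 35*t^2 + t*(-19*y - 106) + 2*y^2 + 28*y + 80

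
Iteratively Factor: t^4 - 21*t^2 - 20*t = (t + 4)*(t^3 - 4*t^2 - 5*t) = t*(t + 4)*(t^2 - 4*t - 5) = t*(t + 1)*(t + 4)*(t - 5)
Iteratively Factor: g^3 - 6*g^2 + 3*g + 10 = (g - 2)*(g^2 - 4*g - 5) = (g - 5)*(g - 2)*(g + 1)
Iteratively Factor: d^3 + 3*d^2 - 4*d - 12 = (d - 2)*(d^2 + 5*d + 6) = (d - 2)*(d + 2)*(d + 3)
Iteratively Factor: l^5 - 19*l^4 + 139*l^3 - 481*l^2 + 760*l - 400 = (l - 5)*(l^4 - 14*l^3 + 69*l^2 - 136*l + 80) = (l - 5)^2*(l^3 - 9*l^2 + 24*l - 16) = (l - 5)^2*(l - 4)*(l^2 - 5*l + 4) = (l - 5)^2*(l - 4)*(l - 1)*(l - 4)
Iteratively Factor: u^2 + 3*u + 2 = (u + 2)*(u + 1)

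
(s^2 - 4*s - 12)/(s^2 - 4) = (s - 6)/(s - 2)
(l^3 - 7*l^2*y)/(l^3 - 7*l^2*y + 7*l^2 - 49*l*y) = l/(l + 7)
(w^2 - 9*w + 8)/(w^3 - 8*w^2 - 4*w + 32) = (w - 1)/(w^2 - 4)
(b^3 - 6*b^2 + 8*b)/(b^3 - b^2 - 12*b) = (b - 2)/(b + 3)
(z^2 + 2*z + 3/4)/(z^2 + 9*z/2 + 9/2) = (z + 1/2)/(z + 3)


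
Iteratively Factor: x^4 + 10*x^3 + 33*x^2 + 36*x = (x)*(x^3 + 10*x^2 + 33*x + 36) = x*(x + 3)*(x^2 + 7*x + 12) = x*(x + 3)*(x + 4)*(x + 3)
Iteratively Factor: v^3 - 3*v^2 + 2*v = (v)*(v^2 - 3*v + 2) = v*(v - 1)*(v - 2)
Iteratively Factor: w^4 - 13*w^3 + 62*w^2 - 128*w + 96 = (w - 3)*(w^3 - 10*w^2 + 32*w - 32) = (w - 4)*(w - 3)*(w^2 - 6*w + 8) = (w - 4)^2*(w - 3)*(w - 2)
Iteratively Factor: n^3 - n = (n - 1)*(n^2 + n) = (n - 1)*(n + 1)*(n)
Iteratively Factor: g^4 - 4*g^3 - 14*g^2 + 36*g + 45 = (g + 3)*(g^3 - 7*g^2 + 7*g + 15) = (g - 5)*(g + 3)*(g^2 - 2*g - 3) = (g - 5)*(g - 3)*(g + 3)*(g + 1)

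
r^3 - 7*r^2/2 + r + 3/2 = (r - 3)*(r - 1)*(r + 1/2)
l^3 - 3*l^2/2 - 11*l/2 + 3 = (l - 3)*(l - 1/2)*(l + 2)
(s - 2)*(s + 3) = s^2 + s - 6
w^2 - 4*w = w*(w - 4)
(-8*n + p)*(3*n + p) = -24*n^2 - 5*n*p + p^2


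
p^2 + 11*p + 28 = (p + 4)*(p + 7)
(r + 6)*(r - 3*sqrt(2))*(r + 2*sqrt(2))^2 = r^4 + sqrt(2)*r^3 + 6*r^3 - 16*r^2 + 6*sqrt(2)*r^2 - 96*r - 24*sqrt(2)*r - 144*sqrt(2)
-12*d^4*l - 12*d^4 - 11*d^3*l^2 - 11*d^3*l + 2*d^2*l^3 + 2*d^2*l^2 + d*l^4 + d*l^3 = (-3*d + l)*(d + l)*(4*d + l)*(d*l + d)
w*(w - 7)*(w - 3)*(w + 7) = w^4 - 3*w^3 - 49*w^2 + 147*w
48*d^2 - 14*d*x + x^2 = (-8*d + x)*(-6*d + x)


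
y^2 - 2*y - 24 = (y - 6)*(y + 4)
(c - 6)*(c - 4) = c^2 - 10*c + 24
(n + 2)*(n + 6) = n^2 + 8*n + 12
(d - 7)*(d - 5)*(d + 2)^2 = d^4 - 8*d^3 - 9*d^2 + 92*d + 140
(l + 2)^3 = l^3 + 6*l^2 + 12*l + 8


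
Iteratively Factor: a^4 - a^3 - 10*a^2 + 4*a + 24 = (a - 2)*(a^3 + a^2 - 8*a - 12) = (a - 2)*(a + 2)*(a^2 - a - 6) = (a - 2)*(a + 2)^2*(a - 3)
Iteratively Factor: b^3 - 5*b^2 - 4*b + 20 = (b - 2)*(b^2 - 3*b - 10) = (b - 2)*(b + 2)*(b - 5)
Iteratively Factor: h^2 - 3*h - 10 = (h + 2)*(h - 5)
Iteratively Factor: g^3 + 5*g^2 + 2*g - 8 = (g + 4)*(g^2 + g - 2) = (g - 1)*(g + 4)*(g + 2)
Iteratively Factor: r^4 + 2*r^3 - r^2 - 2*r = (r + 2)*(r^3 - r) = (r - 1)*(r + 2)*(r^2 + r) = r*(r - 1)*(r + 2)*(r + 1)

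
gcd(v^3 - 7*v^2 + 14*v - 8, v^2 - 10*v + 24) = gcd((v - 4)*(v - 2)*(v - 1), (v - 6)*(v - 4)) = v - 4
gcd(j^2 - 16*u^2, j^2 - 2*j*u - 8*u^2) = -j + 4*u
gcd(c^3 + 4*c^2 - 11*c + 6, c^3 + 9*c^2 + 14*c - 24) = c^2 + 5*c - 6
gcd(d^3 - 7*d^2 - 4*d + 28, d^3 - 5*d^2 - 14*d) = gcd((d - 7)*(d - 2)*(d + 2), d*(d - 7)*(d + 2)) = d^2 - 5*d - 14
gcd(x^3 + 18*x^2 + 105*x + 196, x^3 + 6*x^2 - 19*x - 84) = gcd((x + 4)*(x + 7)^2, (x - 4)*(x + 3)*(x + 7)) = x + 7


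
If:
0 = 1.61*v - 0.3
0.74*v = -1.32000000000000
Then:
No Solution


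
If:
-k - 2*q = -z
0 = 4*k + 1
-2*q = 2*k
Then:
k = -1/4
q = 1/4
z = 1/4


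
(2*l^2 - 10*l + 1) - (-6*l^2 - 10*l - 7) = 8*l^2 + 8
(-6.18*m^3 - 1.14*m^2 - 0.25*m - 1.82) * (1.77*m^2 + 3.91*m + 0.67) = -10.9386*m^5 - 26.1816*m^4 - 9.0405*m^3 - 4.9627*m^2 - 7.2837*m - 1.2194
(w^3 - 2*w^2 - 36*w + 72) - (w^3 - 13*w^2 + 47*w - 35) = 11*w^2 - 83*w + 107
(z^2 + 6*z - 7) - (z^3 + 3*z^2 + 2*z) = -z^3 - 2*z^2 + 4*z - 7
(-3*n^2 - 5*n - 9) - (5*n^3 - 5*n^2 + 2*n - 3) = -5*n^3 + 2*n^2 - 7*n - 6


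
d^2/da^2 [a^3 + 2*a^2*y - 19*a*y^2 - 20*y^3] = 6*a + 4*y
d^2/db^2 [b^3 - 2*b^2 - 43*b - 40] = 6*b - 4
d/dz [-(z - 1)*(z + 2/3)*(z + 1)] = -3*z^2 - 4*z/3 + 1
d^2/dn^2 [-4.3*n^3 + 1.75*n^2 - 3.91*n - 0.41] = 3.5 - 25.8*n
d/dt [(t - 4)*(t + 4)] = 2*t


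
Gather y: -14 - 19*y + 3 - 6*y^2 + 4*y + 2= -6*y^2 - 15*y - 9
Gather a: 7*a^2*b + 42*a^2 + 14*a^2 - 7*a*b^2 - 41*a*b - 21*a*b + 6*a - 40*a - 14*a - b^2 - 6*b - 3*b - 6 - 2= a^2*(7*b + 56) + a*(-7*b^2 - 62*b - 48) - b^2 - 9*b - 8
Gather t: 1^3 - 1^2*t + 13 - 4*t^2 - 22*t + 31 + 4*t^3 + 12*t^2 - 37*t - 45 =4*t^3 + 8*t^2 - 60*t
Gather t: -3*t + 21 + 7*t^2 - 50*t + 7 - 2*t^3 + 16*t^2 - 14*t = -2*t^3 + 23*t^2 - 67*t + 28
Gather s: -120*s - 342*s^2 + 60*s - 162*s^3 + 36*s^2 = -162*s^3 - 306*s^2 - 60*s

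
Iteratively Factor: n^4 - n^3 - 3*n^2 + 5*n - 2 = (n - 1)*(n^3 - 3*n + 2) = (n - 1)*(n + 2)*(n^2 - 2*n + 1) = (n - 1)^2*(n + 2)*(n - 1)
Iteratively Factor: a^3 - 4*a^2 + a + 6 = (a + 1)*(a^2 - 5*a + 6) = (a - 2)*(a + 1)*(a - 3)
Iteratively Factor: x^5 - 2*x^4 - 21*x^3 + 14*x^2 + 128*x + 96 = (x - 4)*(x^4 + 2*x^3 - 13*x^2 - 38*x - 24) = (x - 4)*(x + 3)*(x^3 - x^2 - 10*x - 8) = (x - 4)*(x + 1)*(x + 3)*(x^2 - 2*x - 8) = (x - 4)^2*(x + 1)*(x + 3)*(x + 2)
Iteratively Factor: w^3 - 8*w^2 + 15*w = (w - 5)*(w^2 - 3*w) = w*(w - 5)*(w - 3)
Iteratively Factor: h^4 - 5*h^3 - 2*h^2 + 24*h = (h - 4)*(h^3 - h^2 - 6*h) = (h - 4)*(h - 3)*(h^2 + 2*h) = (h - 4)*(h - 3)*(h + 2)*(h)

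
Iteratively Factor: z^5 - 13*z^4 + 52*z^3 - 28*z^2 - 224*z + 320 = (z - 4)*(z^4 - 9*z^3 + 16*z^2 + 36*z - 80) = (z - 4)*(z + 2)*(z^3 - 11*z^2 + 38*z - 40) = (z - 4)^2*(z + 2)*(z^2 - 7*z + 10) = (z - 5)*(z - 4)^2*(z + 2)*(z - 2)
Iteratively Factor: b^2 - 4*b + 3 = (b - 1)*(b - 3)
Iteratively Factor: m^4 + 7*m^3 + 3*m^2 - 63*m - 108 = (m + 4)*(m^3 + 3*m^2 - 9*m - 27) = (m - 3)*(m + 4)*(m^2 + 6*m + 9) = (m - 3)*(m + 3)*(m + 4)*(m + 3)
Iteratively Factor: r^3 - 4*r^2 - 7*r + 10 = (r - 1)*(r^2 - 3*r - 10) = (r - 5)*(r - 1)*(r + 2)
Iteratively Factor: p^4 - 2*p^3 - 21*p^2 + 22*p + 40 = (p - 2)*(p^3 - 21*p - 20) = (p - 5)*(p - 2)*(p^2 + 5*p + 4) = (p - 5)*(p - 2)*(p + 1)*(p + 4)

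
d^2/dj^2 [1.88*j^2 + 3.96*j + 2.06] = 3.76000000000000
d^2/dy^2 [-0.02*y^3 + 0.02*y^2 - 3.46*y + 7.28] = 0.04 - 0.12*y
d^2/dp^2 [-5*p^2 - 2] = -10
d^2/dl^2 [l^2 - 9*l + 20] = 2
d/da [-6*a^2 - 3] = -12*a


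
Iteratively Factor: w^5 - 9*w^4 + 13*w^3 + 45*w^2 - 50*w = (w - 5)*(w^4 - 4*w^3 - 7*w^2 + 10*w) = (w - 5)*(w + 2)*(w^3 - 6*w^2 + 5*w) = (w - 5)*(w - 1)*(w + 2)*(w^2 - 5*w) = w*(w - 5)*(w - 1)*(w + 2)*(w - 5)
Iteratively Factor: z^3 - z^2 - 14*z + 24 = (z - 3)*(z^2 + 2*z - 8) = (z - 3)*(z - 2)*(z + 4)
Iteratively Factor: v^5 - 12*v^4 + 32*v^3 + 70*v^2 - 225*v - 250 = (v + 2)*(v^4 - 14*v^3 + 60*v^2 - 50*v - 125) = (v - 5)*(v + 2)*(v^3 - 9*v^2 + 15*v + 25) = (v - 5)^2*(v + 2)*(v^2 - 4*v - 5) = (v - 5)^2*(v + 1)*(v + 2)*(v - 5)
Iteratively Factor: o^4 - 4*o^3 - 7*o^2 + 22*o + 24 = (o + 1)*(o^3 - 5*o^2 - 2*o + 24) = (o + 1)*(o + 2)*(o^2 - 7*o + 12) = (o - 4)*(o + 1)*(o + 2)*(o - 3)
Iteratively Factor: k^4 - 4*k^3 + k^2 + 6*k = (k - 3)*(k^3 - k^2 - 2*k) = k*(k - 3)*(k^2 - k - 2) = k*(k - 3)*(k + 1)*(k - 2)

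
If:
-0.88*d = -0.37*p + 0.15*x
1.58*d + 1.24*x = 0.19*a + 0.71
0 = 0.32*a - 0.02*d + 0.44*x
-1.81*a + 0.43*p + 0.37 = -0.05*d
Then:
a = 0.69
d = 0.89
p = 1.94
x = -0.46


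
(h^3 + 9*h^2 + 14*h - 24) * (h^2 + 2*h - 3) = h^5 + 11*h^4 + 29*h^3 - 23*h^2 - 90*h + 72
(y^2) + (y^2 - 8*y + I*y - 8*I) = 2*y^2 - 8*y + I*y - 8*I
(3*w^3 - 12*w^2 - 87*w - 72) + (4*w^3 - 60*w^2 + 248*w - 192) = 7*w^3 - 72*w^2 + 161*w - 264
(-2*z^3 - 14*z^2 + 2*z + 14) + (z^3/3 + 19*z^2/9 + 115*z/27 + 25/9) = -5*z^3/3 - 107*z^2/9 + 169*z/27 + 151/9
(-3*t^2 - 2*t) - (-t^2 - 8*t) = -2*t^2 + 6*t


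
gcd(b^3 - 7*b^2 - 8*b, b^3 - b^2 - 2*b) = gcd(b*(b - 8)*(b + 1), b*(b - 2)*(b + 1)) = b^2 + b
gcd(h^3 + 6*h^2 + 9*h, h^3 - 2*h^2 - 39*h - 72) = h^2 + 6*h + 9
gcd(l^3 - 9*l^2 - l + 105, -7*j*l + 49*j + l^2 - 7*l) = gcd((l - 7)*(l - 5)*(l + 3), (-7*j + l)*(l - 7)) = l - 7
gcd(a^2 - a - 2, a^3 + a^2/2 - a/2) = a + 1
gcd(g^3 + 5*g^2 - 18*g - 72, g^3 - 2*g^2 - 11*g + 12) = g^2 - g - 12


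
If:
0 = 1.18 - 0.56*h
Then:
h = 2.11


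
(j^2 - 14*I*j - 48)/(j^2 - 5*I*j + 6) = (j - 8*I)/(j + I)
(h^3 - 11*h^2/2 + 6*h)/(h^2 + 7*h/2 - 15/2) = h*(h - 4)/(h + 5)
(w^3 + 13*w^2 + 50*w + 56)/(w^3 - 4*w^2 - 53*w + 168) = (w^2 + 6*w + 8)/(w^2 - 11*w + 24)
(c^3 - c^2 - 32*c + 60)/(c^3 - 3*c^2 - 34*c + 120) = (c - 2)/(c - 4)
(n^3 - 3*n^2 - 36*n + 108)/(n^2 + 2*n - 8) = (n^3 - 3*n^2 - 36*n + 108)/(n^2 + 2*n - 8)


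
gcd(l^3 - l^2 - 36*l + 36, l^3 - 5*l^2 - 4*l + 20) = 1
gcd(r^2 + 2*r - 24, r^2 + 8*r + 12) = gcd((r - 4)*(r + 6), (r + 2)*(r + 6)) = r + 6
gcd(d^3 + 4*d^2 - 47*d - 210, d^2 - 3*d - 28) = d - 7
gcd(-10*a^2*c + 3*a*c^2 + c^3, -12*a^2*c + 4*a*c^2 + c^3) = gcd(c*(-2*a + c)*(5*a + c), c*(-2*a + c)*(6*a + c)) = 2*a*c - c^2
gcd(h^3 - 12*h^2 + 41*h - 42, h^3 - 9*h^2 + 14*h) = h^2 - 9*h + 14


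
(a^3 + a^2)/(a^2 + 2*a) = a*(a + 1)/(a + 2)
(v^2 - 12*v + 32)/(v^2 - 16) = (v - 8)/(v + 4)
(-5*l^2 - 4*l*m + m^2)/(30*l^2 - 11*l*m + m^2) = (-l - m)/(6*l - m)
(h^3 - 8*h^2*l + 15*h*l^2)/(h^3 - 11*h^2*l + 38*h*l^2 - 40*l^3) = h*(h - 3*l)/(h^2 - 6*h*l + 8*l^2)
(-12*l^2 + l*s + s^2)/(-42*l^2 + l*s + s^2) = (-12*l^2 + l*s + s^2)/(-42*l^2 + l*s + s^2)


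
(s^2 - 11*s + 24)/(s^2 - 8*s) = (s - 3)/s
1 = 1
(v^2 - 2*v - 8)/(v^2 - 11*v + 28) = (v + 2)/(v - 7)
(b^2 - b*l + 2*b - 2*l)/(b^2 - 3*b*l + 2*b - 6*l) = (b - l)/(b - 3*l)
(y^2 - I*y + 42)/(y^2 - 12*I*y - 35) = (y + 6*I)/(y - 5*I)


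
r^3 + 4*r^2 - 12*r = r*(r - 2)*(r + 6)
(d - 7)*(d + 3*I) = d^2 - 7*d + 3*I*d - 21*I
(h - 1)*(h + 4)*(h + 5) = h^3 + 8*h^2 + 11*h - 20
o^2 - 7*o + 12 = (o - 4)*(o - 3)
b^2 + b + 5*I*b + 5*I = (b + 1)*(b + 5*I)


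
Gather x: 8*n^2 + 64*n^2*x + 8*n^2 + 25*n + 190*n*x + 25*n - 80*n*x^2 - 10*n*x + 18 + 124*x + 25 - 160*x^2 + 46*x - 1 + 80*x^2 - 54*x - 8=16*n^2 + 50*n + x^2*(-80*n - 80) + x*(64*n^2 + 180*n + 116) + 34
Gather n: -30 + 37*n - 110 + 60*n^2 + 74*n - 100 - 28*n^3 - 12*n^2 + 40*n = -28*n^3 + 48*n^2 + 151*n - 240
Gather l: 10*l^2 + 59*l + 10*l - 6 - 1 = 10*l^2 + 69*l - 7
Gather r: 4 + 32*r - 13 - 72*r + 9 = -40*r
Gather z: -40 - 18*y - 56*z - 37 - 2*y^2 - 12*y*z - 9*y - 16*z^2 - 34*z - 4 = -2*y^2 - 27*y - 16*z^2 + z*(-12*y - 90) - 81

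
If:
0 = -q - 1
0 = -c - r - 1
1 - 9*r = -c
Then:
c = -1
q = -1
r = 0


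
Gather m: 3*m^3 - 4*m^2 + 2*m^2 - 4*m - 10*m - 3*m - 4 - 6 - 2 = 3*m^3 - 2*m^2 - 17*m - 12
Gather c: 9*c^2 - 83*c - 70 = 9*c^2 - 83*c - 70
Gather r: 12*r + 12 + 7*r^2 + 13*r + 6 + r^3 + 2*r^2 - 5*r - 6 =r^3 + 9*r^2 + 20*r + 12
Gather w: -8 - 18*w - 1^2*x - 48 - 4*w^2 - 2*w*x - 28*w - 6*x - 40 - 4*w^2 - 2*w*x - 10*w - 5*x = -8*w^2 + w*(-4*x - 56) - 12*x - 96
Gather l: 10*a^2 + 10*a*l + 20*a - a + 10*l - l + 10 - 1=10*a^2 + 19*a + l*(10*a + 9) + 9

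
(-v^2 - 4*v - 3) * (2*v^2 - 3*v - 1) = -2*v^4 - 5*v^3 + 7*v^2 + 13*v + 3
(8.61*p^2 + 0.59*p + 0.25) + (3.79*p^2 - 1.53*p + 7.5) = 12.4*p^2 - 0.94*p + 7.75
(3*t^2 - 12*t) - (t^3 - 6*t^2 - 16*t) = -t^3 + 9*t^2 + 4*t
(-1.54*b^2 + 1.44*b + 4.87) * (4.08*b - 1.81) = -6.2832*b^3 + 8.6626*b^2 + 17.2632*b - 8.8147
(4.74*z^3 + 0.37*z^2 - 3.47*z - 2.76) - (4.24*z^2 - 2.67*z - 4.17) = 4.74*z^3 - 3.87*z^2 - 0.8*z + 1.41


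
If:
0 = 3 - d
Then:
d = 3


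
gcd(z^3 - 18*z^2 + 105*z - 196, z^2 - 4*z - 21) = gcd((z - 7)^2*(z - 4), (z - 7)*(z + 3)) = z - 7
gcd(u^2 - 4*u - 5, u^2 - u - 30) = 1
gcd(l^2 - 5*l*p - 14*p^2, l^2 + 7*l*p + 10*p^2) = l + 2*p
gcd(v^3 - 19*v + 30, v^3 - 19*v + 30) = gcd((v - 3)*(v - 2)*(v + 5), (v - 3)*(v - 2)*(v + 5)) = v^3 - 19*v + 30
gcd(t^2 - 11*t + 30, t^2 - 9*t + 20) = t - 5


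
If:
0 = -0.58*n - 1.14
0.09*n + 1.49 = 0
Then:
No Solution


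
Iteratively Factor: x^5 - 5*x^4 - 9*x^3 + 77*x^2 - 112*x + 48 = (x + 4)*(x^4 - 9*x^3 + 27*x^2 - 31*x + 12) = (x - 1)*(x + 4)*(x^3 - 8*x^2 + 19*x - 12) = (x - 3)*(x - 1)*(x + 4)*(x^2 - 5*x + 4) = (x - 3)*(x - 1)^2*(x + 4)*(x - 4)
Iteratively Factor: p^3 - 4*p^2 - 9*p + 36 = (p - 3)*(p^2 - p - 12) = (p - 3)*(p + 3)*(p - 4)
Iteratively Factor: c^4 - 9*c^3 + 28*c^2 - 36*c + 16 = (c - 2)*(c^3 - 7*c^2 + 14*c - 8) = (c - 2)^2*(c^2 - 5*c + 4) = (c - 4)*(c - 2)^2*(c - 1)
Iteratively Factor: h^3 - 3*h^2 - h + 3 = (h - 1)*(h^2 - 2*h - 3) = (h - 1)*(h + 1)*(h - 3)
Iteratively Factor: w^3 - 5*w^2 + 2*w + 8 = (w - 4)*(w^2 - w - 2) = (w - 4)*(w + 1)*(w - 2)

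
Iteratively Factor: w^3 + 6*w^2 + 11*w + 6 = (w + 1)*(w^2 + 5*w + 6) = (w + 1)*(w + 2)*(w + 3)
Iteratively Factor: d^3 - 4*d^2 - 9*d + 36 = (d + 3)*(d^2 - 7*d + 12) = (d - 4)*(d + 3)*(d - 3)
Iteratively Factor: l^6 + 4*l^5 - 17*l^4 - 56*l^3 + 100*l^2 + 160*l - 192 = (l - 1)*(l^5 + 5*l^4 - 12*l^3 - 68*l^2 + 32*l + 192) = (l - 1)*(l + 4)*(l^4 + l^3 - 16*l^2 - 4*l + 48) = (l - 1)*(l + 4)^2*(l^3 - 3*l^2 - 4*l + 12) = (l - 3)*(l - 1)*(l + 4)^2*(l^2 - 4) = (l - 3)*(l - 2)*(l - 1)*(l + 4)^2*(l + 2)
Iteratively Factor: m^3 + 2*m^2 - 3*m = (m - 1)*(m^2 + 3*m) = (m - 1)*(m + 3)*(m)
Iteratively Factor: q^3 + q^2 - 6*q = (q + 3)*(q^2 - 2*q) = q*(q + 3)*(q - 2)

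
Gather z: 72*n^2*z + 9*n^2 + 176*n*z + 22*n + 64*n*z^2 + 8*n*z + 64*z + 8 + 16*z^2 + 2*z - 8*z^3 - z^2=9*n^2 + 22*n - 8*z^3 + z^2*(64*n + 15) + z*(72*n^2 + 184*n + 66) + 8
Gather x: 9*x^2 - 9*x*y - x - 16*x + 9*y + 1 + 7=9*x^2 + x*(-9*y - 17) + 9*y + 8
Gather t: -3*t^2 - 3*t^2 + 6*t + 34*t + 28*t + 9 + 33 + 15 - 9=-6*t^2 + 68*t + 48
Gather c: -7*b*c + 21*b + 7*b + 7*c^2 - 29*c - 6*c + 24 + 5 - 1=28*b + 7*c^2 + c*(-7*b - 35) + 28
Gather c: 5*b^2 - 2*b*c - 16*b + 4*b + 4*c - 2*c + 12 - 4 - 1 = 5*b^2 - 12*b + c*(2 - 2*b) + 7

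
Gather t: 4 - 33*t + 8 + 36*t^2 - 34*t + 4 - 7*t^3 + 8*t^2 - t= -7*t^3 + 44*t^2 - 68*t + 16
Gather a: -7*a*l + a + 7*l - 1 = a*(1 - 7*l) + 7*l - 1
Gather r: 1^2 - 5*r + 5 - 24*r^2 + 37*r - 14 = -24*r^2 + 32*r - 8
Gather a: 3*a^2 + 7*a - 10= 3*a^2 + 7*a - 10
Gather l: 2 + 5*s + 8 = 5*s + 10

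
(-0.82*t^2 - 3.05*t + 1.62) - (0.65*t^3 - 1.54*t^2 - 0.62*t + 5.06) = -0.65*t^3 + 0.72*t^2 - 2.43*t - 3.44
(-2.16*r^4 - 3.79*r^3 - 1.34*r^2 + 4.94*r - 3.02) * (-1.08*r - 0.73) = 2.3328*r^5 + 5.67*r^4 + 4.2139*r^3 - 4.357*r^2 - 0.3446*r + 2.2046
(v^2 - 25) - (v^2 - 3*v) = 3*v - 25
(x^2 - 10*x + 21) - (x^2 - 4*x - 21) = 42 - 6*x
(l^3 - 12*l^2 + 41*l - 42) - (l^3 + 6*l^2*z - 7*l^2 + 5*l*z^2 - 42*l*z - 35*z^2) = -6*l^2*z - 5*l^2 - 5*l*z^2 + 42*l*z + 41*l + 35*z^2 - 42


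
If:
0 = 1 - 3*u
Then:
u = 1/3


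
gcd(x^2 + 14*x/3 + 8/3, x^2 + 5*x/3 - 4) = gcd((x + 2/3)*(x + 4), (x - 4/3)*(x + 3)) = 1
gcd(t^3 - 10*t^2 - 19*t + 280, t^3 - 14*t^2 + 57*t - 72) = t - 8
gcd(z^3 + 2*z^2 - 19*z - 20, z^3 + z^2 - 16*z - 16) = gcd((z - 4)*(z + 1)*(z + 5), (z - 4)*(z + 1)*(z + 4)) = z^2 - 3*z - 4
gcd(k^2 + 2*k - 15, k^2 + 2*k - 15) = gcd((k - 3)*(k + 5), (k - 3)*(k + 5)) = k^2 + 2*k - 15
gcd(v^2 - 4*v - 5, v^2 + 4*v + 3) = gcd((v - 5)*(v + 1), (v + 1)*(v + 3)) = v + 1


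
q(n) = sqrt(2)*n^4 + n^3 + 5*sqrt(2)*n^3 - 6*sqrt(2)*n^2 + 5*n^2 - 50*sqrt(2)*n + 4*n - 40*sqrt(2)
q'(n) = 4*sqrt(2)*n^3 + 3*n^2 + 15*sqrt(2)*n^2 - 12*sqrt(2)*n + 10*n - 50*sqrt(2) + 4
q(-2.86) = 11.52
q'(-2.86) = 18.94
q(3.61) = 277.08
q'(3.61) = 489.81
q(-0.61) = -18.81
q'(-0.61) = -54.73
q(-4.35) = 9.69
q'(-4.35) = -43.85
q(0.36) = -80.64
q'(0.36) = -65.82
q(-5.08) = 76.11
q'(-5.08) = -148.04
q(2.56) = -54.04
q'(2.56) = 169.03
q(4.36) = 766.31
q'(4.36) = 832.03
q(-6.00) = 307.70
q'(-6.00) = -375.09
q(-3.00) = 8.83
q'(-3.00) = 19.38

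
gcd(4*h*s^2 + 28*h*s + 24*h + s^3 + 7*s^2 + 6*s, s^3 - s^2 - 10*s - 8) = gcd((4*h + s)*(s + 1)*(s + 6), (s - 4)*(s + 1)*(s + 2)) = s + 1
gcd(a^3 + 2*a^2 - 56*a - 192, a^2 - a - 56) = a - 8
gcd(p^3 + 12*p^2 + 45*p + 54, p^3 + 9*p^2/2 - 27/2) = p^2 + 6*p + 9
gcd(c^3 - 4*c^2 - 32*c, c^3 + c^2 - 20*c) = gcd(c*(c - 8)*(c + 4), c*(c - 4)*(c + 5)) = c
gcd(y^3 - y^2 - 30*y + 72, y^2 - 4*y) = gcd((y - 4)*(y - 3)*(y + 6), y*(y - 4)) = y - 4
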